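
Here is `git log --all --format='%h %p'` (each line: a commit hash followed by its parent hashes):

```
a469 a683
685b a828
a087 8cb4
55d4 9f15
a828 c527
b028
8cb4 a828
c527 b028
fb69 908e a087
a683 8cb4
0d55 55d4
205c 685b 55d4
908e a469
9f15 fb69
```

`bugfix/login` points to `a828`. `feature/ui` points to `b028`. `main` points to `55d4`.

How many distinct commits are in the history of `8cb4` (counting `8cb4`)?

Walking parent pointers from 8cb4: reachable set = {8cb4, a828, b028, c527}.
That is 4 commits.

4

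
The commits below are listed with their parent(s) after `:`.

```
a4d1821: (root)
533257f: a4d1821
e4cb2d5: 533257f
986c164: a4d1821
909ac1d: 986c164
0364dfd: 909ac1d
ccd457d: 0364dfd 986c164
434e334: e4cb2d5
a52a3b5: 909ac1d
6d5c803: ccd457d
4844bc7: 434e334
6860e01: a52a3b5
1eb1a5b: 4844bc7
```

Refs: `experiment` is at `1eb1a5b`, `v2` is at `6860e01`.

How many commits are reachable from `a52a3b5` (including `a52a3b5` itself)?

Walking parent pointers from a52a3b5: reachable set = {909ac1d, 986c164, a4d1821, a52a3b5}.
That is 4 commits.

4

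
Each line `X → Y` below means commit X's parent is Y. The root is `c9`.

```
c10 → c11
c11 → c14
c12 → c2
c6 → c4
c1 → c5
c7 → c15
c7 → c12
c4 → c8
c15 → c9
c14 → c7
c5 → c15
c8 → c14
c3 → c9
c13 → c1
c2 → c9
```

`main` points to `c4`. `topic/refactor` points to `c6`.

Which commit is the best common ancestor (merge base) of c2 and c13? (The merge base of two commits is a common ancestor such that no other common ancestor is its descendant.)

Ancestors of c2: {c2, c9}.
Ancestors of c13: {c1, c13, c15, c5, c9}.
Common ancestors: {c9}.
The only common ancestor is c9, so it is the merge base.

c9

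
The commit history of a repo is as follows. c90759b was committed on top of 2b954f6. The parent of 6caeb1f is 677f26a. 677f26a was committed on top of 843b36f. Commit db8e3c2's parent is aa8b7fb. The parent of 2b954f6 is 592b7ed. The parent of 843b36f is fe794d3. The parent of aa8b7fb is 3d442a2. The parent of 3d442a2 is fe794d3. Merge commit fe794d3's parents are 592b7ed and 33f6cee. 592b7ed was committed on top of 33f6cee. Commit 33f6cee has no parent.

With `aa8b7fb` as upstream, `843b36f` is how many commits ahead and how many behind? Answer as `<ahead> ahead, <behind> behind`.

1 ahead, 2 behind

Reachable from 843b36f: {33f6cee, 592b7ed, 843b36f, fe794d3}.
Reachable from aa8b7fb: {33f6cee, 3d442a2, 592b7ed, aa8b7fb, fe794d3}.
Only in 843b36f's history (ahead): {843b36f} — 1.
Only in aa8b7fb's history (behind): {3d442a2, aa8b7fb} — 2.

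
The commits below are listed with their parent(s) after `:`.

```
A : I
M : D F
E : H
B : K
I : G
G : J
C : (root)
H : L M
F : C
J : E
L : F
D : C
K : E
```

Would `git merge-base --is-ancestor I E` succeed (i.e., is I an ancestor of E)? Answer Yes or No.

No

Ancestors of E: {C, D, E, F, H, L, M}.
I is not in that set, so it is not an ancestor of E.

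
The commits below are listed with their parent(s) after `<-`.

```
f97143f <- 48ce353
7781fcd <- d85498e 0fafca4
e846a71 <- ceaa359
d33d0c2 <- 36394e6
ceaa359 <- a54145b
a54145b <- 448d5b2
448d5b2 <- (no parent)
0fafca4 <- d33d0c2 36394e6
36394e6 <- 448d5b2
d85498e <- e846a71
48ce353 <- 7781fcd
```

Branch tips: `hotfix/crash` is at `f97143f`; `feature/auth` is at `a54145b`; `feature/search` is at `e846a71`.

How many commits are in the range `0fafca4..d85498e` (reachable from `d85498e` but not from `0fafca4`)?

4

Reachable from d85498e: {448d5b2, a54145b, ceaa359, d85498e, e846a71}.
Reachable from 0fafca4: {0fafca4, 36394e6, 448d5b2, d33d0c2}.
In d85498e's history but not 0fafca4's: {a54145b, ceaa359, d85498e, e846a71} — 4 commits.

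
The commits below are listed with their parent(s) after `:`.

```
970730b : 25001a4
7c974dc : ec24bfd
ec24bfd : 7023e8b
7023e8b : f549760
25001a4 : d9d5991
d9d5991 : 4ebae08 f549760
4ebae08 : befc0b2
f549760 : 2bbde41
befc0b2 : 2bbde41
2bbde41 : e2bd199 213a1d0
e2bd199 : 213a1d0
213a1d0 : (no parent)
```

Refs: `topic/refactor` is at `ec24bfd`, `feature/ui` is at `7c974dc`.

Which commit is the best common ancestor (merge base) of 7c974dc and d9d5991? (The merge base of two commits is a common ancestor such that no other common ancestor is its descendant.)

f549760

Ancestors of 7c974dc: {213a1d0, 2bbde41, 7023e8b, 7c974dc, e2bd199, ec24bfd, f549760}.
Ancestors of d9d5991: {213a1d0, 2bbde41, 4ebae08, befc0b2, d9d5991, e2bd199, f549760}.
Common ancestors: {213a1d0, 2bbde41, e2bd199, f549760}.
Among these, f549760 is not an ancestor of any other common ancestor — it is the merge base.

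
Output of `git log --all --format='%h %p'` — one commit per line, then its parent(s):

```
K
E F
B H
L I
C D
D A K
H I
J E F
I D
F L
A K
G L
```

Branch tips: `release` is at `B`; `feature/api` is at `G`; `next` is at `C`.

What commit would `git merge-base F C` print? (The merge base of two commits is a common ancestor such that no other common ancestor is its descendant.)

D

Ancestors of F: {A, D, F, I, K, L}.
Ancestors of C: {A, C, D, K}.
Common ancestors: {A, D, K}.
Among these, D is not an ancestor of any other common ancestor — it is the merge base.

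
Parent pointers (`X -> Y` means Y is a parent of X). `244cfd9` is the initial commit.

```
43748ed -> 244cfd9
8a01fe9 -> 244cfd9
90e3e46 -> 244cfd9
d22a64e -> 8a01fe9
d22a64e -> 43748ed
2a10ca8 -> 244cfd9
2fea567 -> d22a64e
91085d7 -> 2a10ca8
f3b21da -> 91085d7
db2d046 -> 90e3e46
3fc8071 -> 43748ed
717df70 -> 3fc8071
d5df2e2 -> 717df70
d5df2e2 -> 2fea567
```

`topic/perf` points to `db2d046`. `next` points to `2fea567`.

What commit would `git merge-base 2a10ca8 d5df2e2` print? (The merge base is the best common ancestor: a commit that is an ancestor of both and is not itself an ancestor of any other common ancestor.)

244cfd9

Ancestors of 2a10ca8: {244cfd9, 2a10ca8}.
Ancestors of d5df2e2: {244cfd9, 2fea567, 3fc8071, 43748ed, 717df70, 8a01fe9, d22a64e, d5df2e2}.
Common ancestors: {244cfd9}.
The only common ancestor is 244cfd9, so it is the merge base.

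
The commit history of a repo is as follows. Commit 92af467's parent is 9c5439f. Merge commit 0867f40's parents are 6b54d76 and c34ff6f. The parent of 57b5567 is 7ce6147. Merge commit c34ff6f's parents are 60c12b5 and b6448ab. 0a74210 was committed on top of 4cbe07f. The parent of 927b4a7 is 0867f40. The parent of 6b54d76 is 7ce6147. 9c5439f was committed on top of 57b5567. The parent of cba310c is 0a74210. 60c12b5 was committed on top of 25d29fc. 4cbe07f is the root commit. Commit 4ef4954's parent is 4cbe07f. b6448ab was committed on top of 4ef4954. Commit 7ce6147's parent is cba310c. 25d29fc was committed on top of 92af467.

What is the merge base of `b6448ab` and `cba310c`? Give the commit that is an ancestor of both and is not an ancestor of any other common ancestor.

Ancestors of b6448ab: {4cbe07f, 4ef4954, b6448ab}.
Ancestors of cba310c: {0a74210, 4cbe07f, cba310c}.
Common ancestors: {4cbe07f}.
The only common ancestor is 4cbe07f, so it is the merge base.

4cbe07f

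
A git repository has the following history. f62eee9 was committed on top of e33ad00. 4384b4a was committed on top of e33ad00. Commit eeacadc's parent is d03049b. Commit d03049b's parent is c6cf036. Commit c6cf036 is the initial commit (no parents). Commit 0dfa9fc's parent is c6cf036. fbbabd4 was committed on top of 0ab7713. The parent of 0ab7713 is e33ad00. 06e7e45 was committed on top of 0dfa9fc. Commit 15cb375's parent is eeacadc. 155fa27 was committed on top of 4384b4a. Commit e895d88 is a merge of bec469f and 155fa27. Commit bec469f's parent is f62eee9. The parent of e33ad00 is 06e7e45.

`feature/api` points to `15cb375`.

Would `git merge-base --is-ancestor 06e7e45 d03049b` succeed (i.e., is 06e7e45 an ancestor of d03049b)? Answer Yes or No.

Ancestors of d03049b: {c6cf036, d03049b}.
06e7e45 is not in that set, so it is not an ancestor of d03049b.

No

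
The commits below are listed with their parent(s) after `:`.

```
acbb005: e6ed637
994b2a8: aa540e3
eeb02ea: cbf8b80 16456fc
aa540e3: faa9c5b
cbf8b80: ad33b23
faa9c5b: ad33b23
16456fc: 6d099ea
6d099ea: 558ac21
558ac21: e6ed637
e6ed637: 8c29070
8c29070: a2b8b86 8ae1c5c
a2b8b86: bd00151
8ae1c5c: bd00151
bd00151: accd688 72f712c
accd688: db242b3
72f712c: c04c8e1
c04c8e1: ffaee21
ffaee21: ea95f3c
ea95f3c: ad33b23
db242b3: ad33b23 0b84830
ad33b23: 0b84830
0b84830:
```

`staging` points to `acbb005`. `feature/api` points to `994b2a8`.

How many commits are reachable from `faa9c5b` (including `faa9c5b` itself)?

3

Walking parent pointers from faa9c5b: reachable set = {0b84830, ad33b23, faa9c5b}.
That is 3 commits.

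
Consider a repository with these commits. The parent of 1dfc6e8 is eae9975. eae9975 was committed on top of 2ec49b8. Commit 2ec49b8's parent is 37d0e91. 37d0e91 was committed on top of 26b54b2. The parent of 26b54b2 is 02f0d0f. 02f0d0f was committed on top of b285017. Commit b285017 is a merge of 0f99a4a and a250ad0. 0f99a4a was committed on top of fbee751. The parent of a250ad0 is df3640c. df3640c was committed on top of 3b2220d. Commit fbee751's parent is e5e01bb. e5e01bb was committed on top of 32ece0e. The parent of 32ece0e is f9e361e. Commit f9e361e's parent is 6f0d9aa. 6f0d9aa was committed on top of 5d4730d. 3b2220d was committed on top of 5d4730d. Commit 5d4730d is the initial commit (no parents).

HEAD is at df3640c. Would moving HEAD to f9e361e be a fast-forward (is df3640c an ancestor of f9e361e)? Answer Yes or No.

No

A fast-forward from df3640c to f9e361e is possible iff df3640c is an ancestor of f9e361e.
Ancestors of f9e361e: {5d4730d, 6f0d9aa, f9e361e}.
df3640c is not among them, so fast-forward is not possible.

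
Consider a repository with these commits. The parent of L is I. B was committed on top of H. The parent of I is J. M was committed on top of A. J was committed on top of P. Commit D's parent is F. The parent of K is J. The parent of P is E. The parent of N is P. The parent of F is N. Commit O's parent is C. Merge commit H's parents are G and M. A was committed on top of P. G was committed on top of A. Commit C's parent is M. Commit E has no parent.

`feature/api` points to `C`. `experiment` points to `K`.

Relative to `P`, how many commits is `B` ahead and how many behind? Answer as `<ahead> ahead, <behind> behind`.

5 ahead, 0 behind

Reachable from B: {A, B, E, G, H, M, P}.
Reachable from P: {E, P}.
Only in B's history (ahead): {A, B, G, H, M} — 5.
Only in P's history (behind): {} — 0.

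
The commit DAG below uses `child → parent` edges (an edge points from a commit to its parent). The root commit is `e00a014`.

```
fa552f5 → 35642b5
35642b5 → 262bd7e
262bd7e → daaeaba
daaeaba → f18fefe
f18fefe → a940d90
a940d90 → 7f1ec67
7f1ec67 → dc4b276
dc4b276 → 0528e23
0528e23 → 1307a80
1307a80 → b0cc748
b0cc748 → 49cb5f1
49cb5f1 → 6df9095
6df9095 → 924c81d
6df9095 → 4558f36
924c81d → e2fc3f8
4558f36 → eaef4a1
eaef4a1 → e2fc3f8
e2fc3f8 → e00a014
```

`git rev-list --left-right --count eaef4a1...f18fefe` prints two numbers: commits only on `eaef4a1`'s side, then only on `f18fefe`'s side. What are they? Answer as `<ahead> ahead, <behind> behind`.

Reachable from eaef4a1: {e00a014, e2fc3f8, eaef4a1}.
Reachable from f18fefe: {0528e23, 1307a80, 4558f36, 49cb5f1, 6df9095, 7f1ec67, 924c81d, a940d90, b0cc748, dc4b276, e00a014, e2fc3f8, eaef4a1, f18fefe}.
Only in eaef4a1's history (ahead): {} — 0.
Only in f18fefe's history (behind): {0528e23, 1307a80, 4558f36, 49cb5f1, 6df9095, 7f1ec67, 924c81d, a940d90, b0cc748, dc4b276, f18fefe} — 11.

0 ahead, 11 behind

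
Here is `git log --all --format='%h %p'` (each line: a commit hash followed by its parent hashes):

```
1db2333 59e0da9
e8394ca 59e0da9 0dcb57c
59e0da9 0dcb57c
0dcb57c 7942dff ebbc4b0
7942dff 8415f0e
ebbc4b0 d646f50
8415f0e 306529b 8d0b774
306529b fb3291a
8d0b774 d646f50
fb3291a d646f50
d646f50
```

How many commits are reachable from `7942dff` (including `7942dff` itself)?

6

Walking parent pointers from 7942dff: reachable set = {306529b, 7942dff, 8415f0e, 8d0b774, d646f50, fb3291a}.
That is 6 commits.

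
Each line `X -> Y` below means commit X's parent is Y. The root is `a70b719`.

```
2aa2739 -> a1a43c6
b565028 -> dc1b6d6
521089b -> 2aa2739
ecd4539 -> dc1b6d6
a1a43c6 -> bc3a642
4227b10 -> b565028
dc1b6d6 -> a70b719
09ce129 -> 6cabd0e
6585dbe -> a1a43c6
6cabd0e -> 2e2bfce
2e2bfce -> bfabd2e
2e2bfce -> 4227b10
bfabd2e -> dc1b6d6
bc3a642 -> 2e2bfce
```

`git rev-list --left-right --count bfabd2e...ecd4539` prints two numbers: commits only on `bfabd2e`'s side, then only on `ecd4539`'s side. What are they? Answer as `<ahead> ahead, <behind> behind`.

1 ahead, 1 behind

Reachable from bfabd2e: {a70b719, bfabd2e, dc1b6d6}.
Reachable from ecd4539: {a70b719, dc1b6d6, ecd4539}.
Only in bfabd2e's history (ahead): {bfabd2e} — 1.
Only in ecd4539's history (behind): {ecd4539} — 1.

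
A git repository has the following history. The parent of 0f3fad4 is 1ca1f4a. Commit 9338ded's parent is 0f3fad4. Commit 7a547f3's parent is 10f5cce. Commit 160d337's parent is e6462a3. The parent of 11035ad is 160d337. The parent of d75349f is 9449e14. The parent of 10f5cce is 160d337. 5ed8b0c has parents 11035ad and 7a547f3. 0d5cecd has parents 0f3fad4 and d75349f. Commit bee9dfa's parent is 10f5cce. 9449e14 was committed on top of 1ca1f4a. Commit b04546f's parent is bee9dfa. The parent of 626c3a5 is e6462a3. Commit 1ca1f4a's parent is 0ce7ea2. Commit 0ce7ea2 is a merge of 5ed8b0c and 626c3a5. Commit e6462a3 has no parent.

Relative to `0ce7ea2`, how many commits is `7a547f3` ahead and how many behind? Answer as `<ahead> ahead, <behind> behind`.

Reachable from 7a547f3: {10f5cce, 160d337, 7a547f3, e6462a3}.
Reachable from 0ce7ea2: {0ce7ea2, 10f5cce, 11035ad, 160d337, 5ed8b0c, 626c3a5, 7a547f3, e6462a3}.
Only in 7a547f3's history (ahead): {} — 0.
Only in 0ce7ea2's history (behind): {0ce7ea2, 11035ad, 5ed8b0c, 626c3a5} — 4.

0 ahead, 4 behind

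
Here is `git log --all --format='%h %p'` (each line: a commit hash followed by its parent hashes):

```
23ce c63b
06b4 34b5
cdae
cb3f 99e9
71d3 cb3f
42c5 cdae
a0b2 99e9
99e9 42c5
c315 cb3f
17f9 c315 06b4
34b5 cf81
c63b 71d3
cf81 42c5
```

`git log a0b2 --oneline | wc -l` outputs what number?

Walking parent pointers from a0b2: reachable set = {42c5, 99e9, a0b2, cdae}.
That is 4 commits.

4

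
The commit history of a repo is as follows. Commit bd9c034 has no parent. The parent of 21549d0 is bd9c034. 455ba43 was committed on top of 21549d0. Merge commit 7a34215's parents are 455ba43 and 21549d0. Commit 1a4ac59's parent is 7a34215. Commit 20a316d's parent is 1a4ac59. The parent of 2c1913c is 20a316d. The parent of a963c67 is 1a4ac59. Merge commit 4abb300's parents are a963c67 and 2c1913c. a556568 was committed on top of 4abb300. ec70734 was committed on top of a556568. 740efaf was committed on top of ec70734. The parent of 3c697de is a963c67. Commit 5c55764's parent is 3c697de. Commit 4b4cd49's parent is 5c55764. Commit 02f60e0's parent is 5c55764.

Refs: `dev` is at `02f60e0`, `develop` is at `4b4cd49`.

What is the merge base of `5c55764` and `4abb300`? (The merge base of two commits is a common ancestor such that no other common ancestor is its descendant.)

Ancestors of 5c55764: {1a4ac59, 21549d0, 3c697de, 455ba43, 5c55764, 7a34215, a963c67, bd9c034}.
Ancestors of 4abb300: {1a4ac59, 20a316d, 21549d0, 2c1913c, 455ba43, 4abb300, 7a34215, a963c67, bd9c034}.
Common ancestors: {1a4ac59, 21549d0, 455ba43, 7a34215, a963c67, bd9c034}.
Among these, a963c67 is not an ancestor of any other common ancestor — it is the merge base.

a963c67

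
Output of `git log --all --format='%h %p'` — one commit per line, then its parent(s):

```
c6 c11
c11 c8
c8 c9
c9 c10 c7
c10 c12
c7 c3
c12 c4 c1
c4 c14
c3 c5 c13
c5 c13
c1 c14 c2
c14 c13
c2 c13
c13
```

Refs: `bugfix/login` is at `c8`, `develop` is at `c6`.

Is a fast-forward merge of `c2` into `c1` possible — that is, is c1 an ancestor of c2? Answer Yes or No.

A fast-forward from c1 to c2 is possible iff c1 is an ancestor of c2.
Ancestors of c2: {c13, c2}.
c1 is not among them, so fast-forward is not possible.

No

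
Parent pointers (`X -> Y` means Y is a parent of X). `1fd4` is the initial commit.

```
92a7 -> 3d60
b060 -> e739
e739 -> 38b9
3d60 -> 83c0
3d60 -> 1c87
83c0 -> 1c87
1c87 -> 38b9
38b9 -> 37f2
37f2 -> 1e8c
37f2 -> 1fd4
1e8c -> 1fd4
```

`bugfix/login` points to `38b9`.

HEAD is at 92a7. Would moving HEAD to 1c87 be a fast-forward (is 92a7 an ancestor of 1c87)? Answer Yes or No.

No

A fast-forward from 92a7 to 1c87 is possible iff 92a7 is an ancestor of 1c87.
Ancestors of 1c87: {1c87, 1e8c, 1fd4, 37f2, 38b9}.
92a7 is not among them, so fast-forward is not possible.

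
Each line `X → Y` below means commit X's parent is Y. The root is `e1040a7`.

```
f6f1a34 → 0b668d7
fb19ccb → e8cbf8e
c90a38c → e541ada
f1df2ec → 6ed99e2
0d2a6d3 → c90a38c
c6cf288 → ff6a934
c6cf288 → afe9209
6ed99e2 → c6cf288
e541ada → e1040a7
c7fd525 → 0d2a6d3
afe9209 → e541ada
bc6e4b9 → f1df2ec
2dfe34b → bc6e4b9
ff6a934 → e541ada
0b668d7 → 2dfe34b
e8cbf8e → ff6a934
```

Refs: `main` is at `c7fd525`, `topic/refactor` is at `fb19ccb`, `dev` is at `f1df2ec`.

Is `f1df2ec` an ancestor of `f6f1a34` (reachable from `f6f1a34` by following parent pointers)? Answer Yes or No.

Ancestors of f6f1a34 (commits reachable by following parents): {0b668d7, 2dfe34b, 6ed99e2, afe9209, bc6e4b9, c6cf288, e1040a7, e541ada, f1df2ec, f6f1a34, ff6a934}.
f1df2ec is in that set, so it is an ancestor of f6f1a34.

Yes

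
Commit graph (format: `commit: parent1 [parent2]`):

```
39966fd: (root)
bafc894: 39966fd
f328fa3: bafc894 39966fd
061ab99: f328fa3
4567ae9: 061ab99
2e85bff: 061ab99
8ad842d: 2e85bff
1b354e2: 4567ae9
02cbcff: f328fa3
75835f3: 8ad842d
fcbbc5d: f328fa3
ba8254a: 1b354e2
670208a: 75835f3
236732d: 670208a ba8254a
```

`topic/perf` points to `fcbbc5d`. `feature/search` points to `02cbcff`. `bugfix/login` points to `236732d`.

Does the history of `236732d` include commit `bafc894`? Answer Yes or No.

Ancestors of 236732d (commits reachable by following parents): {061ab99, 1b354e2, 236732d, 2e85bff, 39966fd, 4567ae9, 670208a, 75835f3, 8ad842d, ba8254a, bafc894, f328fa3}.
bafc894 is in that set, so it is an ancestor of 236732d.

Yes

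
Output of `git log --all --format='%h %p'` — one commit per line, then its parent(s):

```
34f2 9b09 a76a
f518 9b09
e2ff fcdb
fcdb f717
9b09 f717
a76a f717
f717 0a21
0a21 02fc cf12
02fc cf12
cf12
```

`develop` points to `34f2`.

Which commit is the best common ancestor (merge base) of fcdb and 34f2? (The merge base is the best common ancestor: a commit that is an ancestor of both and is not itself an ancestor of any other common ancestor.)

f717

Ancestors of fcdb: {02fc, 0a21, cf12, f717, fcdb}.
Ancestors of 34f2: {02fc, 0a21, 34f2, 9b09, a76a, cf12, f717}.
Common ancestors: {02fc, 0a21, cf12, f717}.
Among these, f717 is not an ancestor of any other common ancestor — it is the merge base.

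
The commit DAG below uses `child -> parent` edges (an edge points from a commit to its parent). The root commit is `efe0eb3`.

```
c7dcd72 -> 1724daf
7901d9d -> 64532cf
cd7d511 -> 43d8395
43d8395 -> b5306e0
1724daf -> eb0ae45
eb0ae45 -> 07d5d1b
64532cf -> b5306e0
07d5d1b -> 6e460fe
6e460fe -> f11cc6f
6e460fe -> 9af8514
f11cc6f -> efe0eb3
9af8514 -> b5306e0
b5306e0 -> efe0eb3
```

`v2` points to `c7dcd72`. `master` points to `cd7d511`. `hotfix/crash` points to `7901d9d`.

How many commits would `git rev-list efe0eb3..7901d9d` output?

3

Reachable from 7901d9d: {64532cf, 7901d9d, b5306e0, efe0eb3}.
Reachable from efe0eb3: {efe0eb3}.
In 7901d9d's history but not efe0eb3's: {64532cf, 7901d9d, b5306e0} — 3 commits.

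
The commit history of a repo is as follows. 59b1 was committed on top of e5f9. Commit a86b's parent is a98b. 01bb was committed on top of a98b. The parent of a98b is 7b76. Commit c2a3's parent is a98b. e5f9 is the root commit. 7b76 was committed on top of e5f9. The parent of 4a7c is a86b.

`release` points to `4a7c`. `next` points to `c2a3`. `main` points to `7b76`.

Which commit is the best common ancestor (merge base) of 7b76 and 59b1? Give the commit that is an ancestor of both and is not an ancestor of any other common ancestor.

e5f9

Ancestors of 7b76: {7b76, e5f9}.
Ancestors of 59b1: {59b1, e5f9}.
Common ancestors: {e5f9}.
The only common ancestor is e5f9, so it is the merge base.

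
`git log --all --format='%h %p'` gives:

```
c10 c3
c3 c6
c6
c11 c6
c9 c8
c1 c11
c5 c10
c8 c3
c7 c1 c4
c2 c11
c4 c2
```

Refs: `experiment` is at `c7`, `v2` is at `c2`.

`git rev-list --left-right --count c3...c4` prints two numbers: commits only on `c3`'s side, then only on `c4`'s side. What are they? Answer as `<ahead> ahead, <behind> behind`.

Reachable from c3: {c3, c6}.
Reachable from c4: {c11, c2, c4, c6}.
Only in c3's history (ahead): {c3} — 1.
Only in c4's history (behind): {c11, c2, c4} — 3.

1 ahead, 3 behind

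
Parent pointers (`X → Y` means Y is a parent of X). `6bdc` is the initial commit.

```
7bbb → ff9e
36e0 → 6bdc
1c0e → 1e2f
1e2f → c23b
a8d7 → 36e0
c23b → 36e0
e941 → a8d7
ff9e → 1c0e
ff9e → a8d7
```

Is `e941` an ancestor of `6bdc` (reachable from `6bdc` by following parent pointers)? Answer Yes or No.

No

Ancestors of 6bdc: {6bdc}.
e941 is not in that set, so it is not an ancestor of 6bdc.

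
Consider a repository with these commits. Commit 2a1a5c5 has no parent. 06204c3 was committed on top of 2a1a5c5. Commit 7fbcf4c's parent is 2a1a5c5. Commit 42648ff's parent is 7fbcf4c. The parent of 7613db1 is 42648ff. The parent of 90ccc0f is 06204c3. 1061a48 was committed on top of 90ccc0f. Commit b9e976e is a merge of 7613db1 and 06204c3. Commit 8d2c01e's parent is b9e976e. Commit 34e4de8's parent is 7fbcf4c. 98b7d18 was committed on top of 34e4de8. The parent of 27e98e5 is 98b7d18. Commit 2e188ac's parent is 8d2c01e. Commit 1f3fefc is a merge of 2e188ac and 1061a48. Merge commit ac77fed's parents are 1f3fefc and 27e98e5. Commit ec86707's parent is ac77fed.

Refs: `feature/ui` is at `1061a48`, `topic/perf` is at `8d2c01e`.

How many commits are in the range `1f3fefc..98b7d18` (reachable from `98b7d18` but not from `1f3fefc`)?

2

Reachable from 98b7d18: {2a1a5c5, 34e4de8, 7fbcf4c, 98b7d18}.
Reachable from 1f3fefc: {06204c3, 1061a48, 1f3fefc, 2a1a5c5, 2e188ac, 42648ff, 7613db1, 7fbcf4c, 8d2c01e, 90ccc0f, b9e976e}.
In 98b7d18's history but not 1f3fefc's: {34e4de8, 98b7d18} — 2 commits.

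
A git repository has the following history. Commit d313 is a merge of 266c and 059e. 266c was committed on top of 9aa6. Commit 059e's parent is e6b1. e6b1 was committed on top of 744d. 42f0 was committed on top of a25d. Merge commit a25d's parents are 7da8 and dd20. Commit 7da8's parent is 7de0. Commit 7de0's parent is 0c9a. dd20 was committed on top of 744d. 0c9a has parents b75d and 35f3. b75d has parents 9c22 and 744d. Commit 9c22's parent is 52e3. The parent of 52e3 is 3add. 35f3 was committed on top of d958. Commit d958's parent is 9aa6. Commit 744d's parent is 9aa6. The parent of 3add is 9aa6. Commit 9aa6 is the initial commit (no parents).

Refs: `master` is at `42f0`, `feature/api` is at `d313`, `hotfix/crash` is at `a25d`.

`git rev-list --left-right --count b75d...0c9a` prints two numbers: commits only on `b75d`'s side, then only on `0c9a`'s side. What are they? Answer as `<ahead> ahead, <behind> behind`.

0 ahead, 3 behind

Reachable from b75d: {3add, 52e3, 744d, 9aa6, 9c22, b75d}.
Reachable from 0c9a: {0c9a, 35f3, 3add, 52e3, 744d, 9aa6, 9c22, b75d, d958}.
Only in b75d's history (ahead): {} — 0.
Only in 0c9a's history (behind): {0c9a, 35f3, d958} — 3.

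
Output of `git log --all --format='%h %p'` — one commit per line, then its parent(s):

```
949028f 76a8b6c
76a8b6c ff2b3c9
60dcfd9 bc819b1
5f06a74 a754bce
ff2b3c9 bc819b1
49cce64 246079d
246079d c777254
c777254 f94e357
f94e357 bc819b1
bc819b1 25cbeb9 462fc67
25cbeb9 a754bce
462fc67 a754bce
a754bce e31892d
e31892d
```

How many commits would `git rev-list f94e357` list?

6

Walking parent pointers from f94e357: reachable set = {25cbeb9, 462fc67, a754bce, bc819b1, e31892d, f94e357}.
That is 6 commits.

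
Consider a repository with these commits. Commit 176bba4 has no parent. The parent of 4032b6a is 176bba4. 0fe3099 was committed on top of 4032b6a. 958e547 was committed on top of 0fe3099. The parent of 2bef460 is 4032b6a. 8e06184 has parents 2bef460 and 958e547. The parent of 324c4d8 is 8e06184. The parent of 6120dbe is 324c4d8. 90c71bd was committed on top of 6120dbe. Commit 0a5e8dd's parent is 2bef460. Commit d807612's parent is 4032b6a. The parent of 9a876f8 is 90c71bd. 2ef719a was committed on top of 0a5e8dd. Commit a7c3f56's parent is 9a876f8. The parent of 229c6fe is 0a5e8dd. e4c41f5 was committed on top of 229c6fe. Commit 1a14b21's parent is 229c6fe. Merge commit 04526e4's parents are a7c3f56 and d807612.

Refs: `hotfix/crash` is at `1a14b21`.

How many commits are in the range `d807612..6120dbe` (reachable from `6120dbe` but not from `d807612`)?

Reachable from 6120dbe: {0fe3099, 176bba4, 2bef460, 324c4d8, 4032b6a, 6120dbe, 8e06184, 958e547}.
Reachable from d807612: {176bba4, 4032b6a, d807612}.
In 6120dbe's history but not d807612's: {0fe3099, 2bef460, 324c4d8, 6120dbe, 8e06184, 958e547} — 6 commits.

6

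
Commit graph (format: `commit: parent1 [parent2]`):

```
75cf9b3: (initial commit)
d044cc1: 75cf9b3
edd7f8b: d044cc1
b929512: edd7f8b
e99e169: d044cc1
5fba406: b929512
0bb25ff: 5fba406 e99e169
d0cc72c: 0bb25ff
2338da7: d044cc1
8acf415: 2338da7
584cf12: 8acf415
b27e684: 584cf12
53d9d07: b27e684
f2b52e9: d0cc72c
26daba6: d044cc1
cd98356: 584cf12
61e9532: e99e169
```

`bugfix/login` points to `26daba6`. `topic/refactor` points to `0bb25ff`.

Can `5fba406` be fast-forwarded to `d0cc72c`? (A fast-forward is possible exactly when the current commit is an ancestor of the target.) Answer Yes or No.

Yes

A fast-forward from 5fba406 to d0cc72c is possible iff 5fba406 is an ancestor of d0cc72c.
Ancestors of d0cc72c: {0bb25ff, 5fba406, 75cf9b3, b929512, d044cc1, d0cc72c, e99e169, edd7f8b}.
5fba406 is among them, so fast-forward is possible.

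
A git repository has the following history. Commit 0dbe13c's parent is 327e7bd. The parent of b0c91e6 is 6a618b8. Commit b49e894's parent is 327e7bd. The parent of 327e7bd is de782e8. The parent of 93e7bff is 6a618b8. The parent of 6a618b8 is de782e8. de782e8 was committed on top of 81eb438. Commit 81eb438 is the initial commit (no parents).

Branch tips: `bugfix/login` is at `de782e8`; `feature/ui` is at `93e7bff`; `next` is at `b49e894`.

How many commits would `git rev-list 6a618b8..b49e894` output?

2

Reachable from b49e894: {327e7bd, 81eb438, b49e894, de782e8}.
Reachable from 6a618b8: {6a618b8, 81eb438, de782e8}.
In b49e894's history but not 6a618b8's: {327e7bd, b49e894} — 2 commits.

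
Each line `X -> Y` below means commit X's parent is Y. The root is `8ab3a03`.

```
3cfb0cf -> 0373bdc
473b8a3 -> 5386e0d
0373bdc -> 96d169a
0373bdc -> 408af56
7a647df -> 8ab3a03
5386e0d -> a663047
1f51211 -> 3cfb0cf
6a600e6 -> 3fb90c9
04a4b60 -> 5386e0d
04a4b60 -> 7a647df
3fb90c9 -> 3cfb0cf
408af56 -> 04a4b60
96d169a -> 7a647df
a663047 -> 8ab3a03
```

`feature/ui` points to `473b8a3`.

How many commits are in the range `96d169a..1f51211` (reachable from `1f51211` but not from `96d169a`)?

7

Reachable from 1f51211: {0373bdc, 04a4b60, 1f51211, 3cfb0cf, 408af56, 5386e0d, 7a647df, 8ab3a03, 96d169a, a663047}.
Reachable from 96d169a: {7a647df, 8ab3a03, 96d169a}.
In 1f51211's history but not 96d169a's: {0373bdc, 04a4b60, 1f51211, 3cfb0cf, 408af56, 5386e0d, a663047} — 7 commits.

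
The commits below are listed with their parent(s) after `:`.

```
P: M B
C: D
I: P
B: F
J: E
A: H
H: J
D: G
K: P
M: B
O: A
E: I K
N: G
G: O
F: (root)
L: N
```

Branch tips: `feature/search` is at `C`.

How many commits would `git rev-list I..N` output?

8

Reachable from N: {A, B, E, F, G, H, I, J, K, M, N, O, P}.
Reachable from I: {B, F, I, M, P}.
In N's history but not I's: {A, E, G, H, J, K, N, O} — 8 commits.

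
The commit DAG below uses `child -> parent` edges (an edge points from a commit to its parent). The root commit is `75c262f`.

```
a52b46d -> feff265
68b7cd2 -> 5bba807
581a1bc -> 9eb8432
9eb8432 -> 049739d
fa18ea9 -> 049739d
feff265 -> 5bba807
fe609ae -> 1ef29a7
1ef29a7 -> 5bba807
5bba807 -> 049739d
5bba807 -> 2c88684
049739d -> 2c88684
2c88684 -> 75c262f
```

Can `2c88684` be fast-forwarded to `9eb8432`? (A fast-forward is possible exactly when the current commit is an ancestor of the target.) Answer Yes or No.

A fast-forward from 2c88684 to 9eb8432 is possible iff 2c88684 is an ancestor of 9eb8432.
Ancestors of 9eb8432: {049739d, 2c88684, 75c262f, 9eb8432}.
2c88684 is among them, so fast-forward is possible.

Yes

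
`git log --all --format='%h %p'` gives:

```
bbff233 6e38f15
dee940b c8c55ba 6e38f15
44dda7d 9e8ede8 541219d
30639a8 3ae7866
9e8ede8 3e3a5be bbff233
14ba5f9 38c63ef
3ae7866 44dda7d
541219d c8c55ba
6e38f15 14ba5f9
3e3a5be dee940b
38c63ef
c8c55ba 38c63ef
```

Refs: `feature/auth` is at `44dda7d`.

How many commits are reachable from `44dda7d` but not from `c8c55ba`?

8

Reachable from 44dda7d: {14ba5f9, 38c63ef, 3e3a5be, 44dda7d, 541219d, 6e38f15, 9e8ede8, bbff233, c8c55ba, dee940b}.
Reachable from c8c55ba: {38c63ef, c8c55ba}.
In 44dda7d's history but not c8c55ba's: {14ba5f9, 3e3a5be, 44dda7d, 541219d, 6e38f15, 9e8ede8, bbff233, dee940b} — 8 commits.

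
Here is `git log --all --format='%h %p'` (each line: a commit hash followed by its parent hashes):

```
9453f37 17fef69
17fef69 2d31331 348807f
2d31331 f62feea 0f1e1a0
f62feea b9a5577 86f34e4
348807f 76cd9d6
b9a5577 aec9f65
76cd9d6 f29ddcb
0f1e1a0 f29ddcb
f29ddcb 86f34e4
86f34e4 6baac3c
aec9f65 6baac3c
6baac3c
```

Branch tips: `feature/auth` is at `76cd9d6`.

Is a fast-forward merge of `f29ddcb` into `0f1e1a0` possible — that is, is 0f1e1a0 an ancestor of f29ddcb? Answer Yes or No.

No

A fast-forward from 0f1e1a0 to f29ddcb is possible iff 0f1e1a0 is an ancestor of f29ddcb.
Ancestors of f29ddcb: {6baac3c, 86f34e4, f29ddcb}.
0f1e1a0 is not among them, so fast-forward is not possible.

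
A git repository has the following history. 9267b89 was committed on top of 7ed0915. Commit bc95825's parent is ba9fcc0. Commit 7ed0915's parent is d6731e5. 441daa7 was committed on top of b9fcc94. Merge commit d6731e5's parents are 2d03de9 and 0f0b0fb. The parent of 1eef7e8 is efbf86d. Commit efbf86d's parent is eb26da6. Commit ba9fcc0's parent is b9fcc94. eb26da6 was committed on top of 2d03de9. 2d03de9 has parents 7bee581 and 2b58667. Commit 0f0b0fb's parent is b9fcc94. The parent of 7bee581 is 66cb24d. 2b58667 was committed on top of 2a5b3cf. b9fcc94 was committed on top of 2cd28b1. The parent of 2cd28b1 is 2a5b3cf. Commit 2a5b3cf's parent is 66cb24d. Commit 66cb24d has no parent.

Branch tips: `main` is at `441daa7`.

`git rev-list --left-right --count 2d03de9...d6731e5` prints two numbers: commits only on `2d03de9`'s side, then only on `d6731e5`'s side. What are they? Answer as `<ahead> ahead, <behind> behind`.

0 ahead, 4 behind

Reachable from 2d03de9: {2a5b3cf, 2b58667, 2d03de9, 66cb24d, 7bee581}.
Reachable from d6731e5: {0f0b0fb, 2a5b3cf, 2b58667, 2cd28b1, 2d03de9, 66cb24d, 7bee581, b9fcc94, d6731e5}.
Only in 2d03de9's history (ahead): {} — 0.
Only in d6731e5's history (behind): {0f0b0fb, 2cd28b1, b9fcc94, d6731e5} — 4.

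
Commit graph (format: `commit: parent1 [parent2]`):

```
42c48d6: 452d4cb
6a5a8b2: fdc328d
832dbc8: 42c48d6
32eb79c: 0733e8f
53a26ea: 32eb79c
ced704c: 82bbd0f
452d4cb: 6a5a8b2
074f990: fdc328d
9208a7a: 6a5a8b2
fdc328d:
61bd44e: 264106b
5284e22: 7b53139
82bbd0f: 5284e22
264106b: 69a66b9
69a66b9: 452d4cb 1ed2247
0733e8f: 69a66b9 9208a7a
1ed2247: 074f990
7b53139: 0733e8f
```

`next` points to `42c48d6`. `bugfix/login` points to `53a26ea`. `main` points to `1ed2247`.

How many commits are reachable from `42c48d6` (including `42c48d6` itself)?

4

Walking parent pointers from 42c48d6: reachable set = {42c48d6, 452d4cb, 6a5a8b2, fdc328d}.
That is 4 commits.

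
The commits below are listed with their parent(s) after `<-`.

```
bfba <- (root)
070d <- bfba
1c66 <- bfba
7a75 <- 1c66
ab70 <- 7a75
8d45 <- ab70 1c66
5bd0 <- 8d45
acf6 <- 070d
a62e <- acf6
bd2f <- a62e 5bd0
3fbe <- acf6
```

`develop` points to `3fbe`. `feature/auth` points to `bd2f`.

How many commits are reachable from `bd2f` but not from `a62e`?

6

Reachable from bd2f: {070d, 1c66, 5bd0, 7a75, 8d45, a62e, ab70, acf6, bd2f, bfba}.
Reachable from a62e: {070d, a62e, acf6, bfba}.
In bd2f's history but not a62e's: {1c66, 5bd0, 7a75, 8d45, ab70, bd2f} — 6 commits.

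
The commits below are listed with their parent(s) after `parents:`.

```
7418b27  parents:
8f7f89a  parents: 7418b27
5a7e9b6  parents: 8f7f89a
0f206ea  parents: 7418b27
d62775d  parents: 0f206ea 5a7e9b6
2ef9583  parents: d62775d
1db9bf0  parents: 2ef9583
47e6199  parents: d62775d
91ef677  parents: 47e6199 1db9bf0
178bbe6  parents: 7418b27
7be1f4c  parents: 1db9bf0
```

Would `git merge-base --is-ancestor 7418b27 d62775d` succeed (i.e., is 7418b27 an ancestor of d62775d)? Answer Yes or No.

Ancestors of d62775d (commits reachable by following parents): {0f206ea, 5a7e9b6, 7418b27, 8f7f89a, d62775d}.
7418b27 is in that set, so it is an ancestor of d62775d.

Yes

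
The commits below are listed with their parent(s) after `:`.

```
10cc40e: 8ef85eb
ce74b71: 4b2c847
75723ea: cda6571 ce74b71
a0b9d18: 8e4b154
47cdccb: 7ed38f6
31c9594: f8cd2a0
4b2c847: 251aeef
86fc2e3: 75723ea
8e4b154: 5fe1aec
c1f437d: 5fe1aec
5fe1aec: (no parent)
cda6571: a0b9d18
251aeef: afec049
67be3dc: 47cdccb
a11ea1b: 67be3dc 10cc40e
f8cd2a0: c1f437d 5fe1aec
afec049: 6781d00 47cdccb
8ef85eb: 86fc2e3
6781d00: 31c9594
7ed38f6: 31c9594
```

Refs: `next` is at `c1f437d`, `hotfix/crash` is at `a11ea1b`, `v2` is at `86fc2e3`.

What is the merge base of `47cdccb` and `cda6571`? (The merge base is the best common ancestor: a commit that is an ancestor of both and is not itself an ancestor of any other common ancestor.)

Ancestors of 47cdccb: {31c9594, 47cdccb, 5fe1aec, 7ed38f6, c1f437d, f8cd2a0}.
Ancestors of cda6571: {5fe1aec, 8e4b154, a0b9d18, cda6571}.
Common ancestors: {5fe1aec}.
The only common ancestor is 5fe1aec, so it is the merge base.

5fe1aec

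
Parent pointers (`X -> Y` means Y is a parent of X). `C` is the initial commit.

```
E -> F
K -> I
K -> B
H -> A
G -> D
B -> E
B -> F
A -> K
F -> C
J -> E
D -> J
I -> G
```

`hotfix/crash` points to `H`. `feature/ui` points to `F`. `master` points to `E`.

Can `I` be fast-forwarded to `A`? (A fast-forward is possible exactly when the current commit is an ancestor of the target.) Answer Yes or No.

A fast-forward from I to A is possible iff I is an ancestor of A.
Ancestors of A: {A, B, C, D, E, F, G, I, J, K}.
I is among them, so fast-forward is possible.

Yes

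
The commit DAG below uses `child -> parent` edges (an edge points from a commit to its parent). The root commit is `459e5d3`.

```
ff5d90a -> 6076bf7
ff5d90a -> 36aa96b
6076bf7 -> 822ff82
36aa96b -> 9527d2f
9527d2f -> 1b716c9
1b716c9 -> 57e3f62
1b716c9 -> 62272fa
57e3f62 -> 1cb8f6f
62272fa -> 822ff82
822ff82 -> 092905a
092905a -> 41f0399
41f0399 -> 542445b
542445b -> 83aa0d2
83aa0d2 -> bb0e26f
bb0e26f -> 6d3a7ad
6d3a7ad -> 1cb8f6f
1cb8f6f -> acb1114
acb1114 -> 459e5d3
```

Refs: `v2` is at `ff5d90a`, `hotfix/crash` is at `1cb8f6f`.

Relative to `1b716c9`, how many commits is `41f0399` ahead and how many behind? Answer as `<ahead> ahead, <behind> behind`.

Reachable from 41f0399: {1cb8f6f, 41f0399, 459e5d3, 542445b, 6d3a7ad, 83aa0d2, acb1114, bb0e26f}.
Reachable from 1b716c9: {092905a, 1b716c9, 1cb8f6f, 41f0399, 459e5d3, 542445b, 57e3f62, 62272fa, 6d3a7ad, 822ff82, 83aa0d2, acb1114, bb0e26f}.
Only in 41f0399's history (ahead): {} — 0.
Only in 1b716c9's history (behind): {092905a, 1b716c9, 57e3f62, 62272fa, 822ff82} — 5.

0 ahead, 5 behind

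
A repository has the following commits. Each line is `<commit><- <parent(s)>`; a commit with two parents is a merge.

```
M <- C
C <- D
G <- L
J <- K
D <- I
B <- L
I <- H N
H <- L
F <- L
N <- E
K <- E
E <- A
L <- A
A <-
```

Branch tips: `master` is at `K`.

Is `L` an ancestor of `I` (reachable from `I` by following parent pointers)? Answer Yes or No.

Ancestors of I (commits reachable by following parents): {A, E, H, I, L, N}.
L is in that set, so it is an ancestor of I.

Yes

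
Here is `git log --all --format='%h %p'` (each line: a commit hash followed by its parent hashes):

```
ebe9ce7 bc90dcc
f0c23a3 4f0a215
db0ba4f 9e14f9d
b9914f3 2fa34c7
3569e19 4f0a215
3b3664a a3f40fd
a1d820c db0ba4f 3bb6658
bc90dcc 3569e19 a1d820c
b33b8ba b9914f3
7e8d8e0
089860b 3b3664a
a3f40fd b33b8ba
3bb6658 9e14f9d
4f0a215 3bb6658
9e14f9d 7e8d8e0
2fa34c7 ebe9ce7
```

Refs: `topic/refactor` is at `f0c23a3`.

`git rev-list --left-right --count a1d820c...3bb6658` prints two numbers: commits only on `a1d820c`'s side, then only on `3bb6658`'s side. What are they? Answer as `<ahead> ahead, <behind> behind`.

Reachable from a1d820c: {3bb6658, 7e8d8e0, 9e14f9d, a1d820c, db0ba4f}.
Reachable from 3bb6658: {3bb6658, 7e8d8e0, 9e14f9d}.
Only in a1d820c's history (ahead): {a1d820c, db0ba4f} — 2.
Only in 3bb6658's history (behind): {} — 0.

2 ahead, 0 behind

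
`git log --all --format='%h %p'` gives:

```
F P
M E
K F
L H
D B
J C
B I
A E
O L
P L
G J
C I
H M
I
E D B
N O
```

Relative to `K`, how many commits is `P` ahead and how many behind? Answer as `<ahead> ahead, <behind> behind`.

0 ahead, 2 behind

Reachable from P: {B, D, E, H, I, L, M, P}.
Reachable from K: {B, D, E, F, H, I, K, L, M, P}.
Only in P's history (ahead): {} — 0.
Only in K's history (behind): {F, K} — 2.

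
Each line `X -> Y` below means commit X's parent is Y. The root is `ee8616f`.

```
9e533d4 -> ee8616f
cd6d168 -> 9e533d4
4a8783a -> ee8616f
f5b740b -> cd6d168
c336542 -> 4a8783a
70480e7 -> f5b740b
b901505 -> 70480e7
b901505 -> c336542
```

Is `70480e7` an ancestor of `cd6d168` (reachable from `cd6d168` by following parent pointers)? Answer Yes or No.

No

Ancestors of cd6d168: {9e533d4, cd6d168, ee8616f}.
70480e7 is not in that set, so it is not an ancestor of cd6d168.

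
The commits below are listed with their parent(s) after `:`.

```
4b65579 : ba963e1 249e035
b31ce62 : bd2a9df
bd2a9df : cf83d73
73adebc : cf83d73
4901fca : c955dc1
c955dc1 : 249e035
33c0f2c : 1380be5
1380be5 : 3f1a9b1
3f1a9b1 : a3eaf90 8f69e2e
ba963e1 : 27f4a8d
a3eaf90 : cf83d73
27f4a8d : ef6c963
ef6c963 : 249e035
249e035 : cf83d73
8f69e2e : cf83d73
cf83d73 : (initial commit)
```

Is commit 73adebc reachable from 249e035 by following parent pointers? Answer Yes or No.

Ancestors of 249e035: {249e035, cf83d73}.
73adebc is not in that set, so it is not an ancestor of 249e035.

No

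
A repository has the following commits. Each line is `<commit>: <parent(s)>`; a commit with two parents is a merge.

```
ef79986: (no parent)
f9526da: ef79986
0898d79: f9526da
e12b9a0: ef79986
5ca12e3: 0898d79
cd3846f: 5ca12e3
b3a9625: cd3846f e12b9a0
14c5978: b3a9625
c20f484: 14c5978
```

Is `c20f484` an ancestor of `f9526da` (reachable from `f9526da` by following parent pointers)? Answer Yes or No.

No

Ancestors of f9526da: {ef79986, f9526da}.
c20f484 is not in that set, so it is not an ancestor of f9526da.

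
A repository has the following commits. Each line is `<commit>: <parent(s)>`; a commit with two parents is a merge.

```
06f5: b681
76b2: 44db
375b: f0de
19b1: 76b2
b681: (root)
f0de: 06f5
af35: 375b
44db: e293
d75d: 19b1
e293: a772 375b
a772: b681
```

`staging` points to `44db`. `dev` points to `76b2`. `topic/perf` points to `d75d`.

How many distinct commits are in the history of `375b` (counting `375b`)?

Walking parent pointers from 375b: reachable set = {06f5, 375b, b681, f0de}.
That is 4 commits.

4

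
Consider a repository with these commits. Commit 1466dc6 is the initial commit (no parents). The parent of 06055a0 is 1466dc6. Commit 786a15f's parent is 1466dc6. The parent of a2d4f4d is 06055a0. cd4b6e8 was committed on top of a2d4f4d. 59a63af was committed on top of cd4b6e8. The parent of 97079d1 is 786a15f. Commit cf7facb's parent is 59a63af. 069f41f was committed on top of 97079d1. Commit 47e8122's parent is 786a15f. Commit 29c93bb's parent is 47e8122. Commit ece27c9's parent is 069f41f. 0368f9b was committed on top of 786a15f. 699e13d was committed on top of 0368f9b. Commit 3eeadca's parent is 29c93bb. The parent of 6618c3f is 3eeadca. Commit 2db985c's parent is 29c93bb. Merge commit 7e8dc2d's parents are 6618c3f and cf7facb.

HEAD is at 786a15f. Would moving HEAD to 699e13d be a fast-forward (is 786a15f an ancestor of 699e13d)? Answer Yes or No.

Yes

A fast-forward from 786a15f to 699e13d is possible iff 786a15f is an ancestor of 699e13d.
Ancestors of 699e13d: {0368f9b, 1466dc6, 699e13d, 786a15f}.
786a15f is among them, so fast-forward is possible.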